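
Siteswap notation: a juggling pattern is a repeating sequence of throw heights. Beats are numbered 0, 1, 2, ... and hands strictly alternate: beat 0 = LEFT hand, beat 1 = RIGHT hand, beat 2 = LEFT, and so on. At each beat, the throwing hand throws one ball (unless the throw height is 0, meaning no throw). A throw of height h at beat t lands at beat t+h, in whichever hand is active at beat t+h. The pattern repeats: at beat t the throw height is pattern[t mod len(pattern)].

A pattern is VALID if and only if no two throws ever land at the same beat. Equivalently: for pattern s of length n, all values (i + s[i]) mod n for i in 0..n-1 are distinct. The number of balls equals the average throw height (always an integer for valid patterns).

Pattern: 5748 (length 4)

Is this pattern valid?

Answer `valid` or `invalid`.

Answer: valid

Derivation:
i=0: (i + s[i]) mod n = (0 + 5) mod 4 = 1
i=1: (i + s[i]) mod n = (1 + 7) mod 4 = 0
i=2: (i + s[i]) mod n = (2 + 4) mod 4 = 2
i=3: (i + s[i]) mod n = (3 + 8) mod 4 = 3
Residues: [1, 0, 2, 3], distinct: True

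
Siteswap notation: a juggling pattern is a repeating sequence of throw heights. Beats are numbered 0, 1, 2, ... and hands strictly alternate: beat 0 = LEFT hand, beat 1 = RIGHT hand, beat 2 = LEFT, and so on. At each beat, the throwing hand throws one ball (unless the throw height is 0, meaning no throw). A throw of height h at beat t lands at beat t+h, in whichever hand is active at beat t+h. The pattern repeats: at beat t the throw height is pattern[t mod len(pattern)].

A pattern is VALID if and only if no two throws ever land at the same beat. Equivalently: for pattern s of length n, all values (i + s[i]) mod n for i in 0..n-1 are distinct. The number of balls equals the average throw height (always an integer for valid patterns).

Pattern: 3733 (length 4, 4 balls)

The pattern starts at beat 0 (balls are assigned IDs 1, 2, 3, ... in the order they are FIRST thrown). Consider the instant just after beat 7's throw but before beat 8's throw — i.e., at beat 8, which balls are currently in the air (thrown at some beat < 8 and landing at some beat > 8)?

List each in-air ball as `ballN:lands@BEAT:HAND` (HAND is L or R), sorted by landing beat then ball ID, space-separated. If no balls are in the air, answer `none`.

Beat 0 (L): throw ball1 h=3 -> lands@3:R; in-air after throw: [b1@3:R]
Beat 1 (R): throw ball2 h=7 -> lands@8:L; in-air after throw: [b1@3:R b2@8:L]
Beat 2 (L): throw ball3 h=3 -> lands@5:R; in-air after throw: [b1@3:R b3@5:R b2@8:L]
Beat 3 (R): throw ball1 h=3 -> lands@6:L; in-air after throw: [b3@5:R b1@6:L b2@8:L]
Beat 4 (L): throw ball4 h=3 -> lands@7:R; in-air after throw: [b3@5:R b1@6:L b4@7:R b2@8:L]
Beat 5 (R): throw ball3 h=7 -> lands@12:L; in-air after throw: [b1@6:L b4@7:R b2@8:L b3@12:L]
Beat 6 (L): throw ball1 h=3 -> lands@9:R; in-air after throw: [b4@7:R b2@8:L b1@9:R b3@12:L]
Beat 7 (R): throw ball4 h=3 -> lands@10:L; in-air after throw: [b2@8:L b1@9:R b4@10:L b3@12:L]
Beat 8 (L): throw ball2 h=3 -> lands@11:R; in-air after throw: [b1@9:R b4@10:L b2@11:R b3@12:L]

Answer: ball1:lands@9:R ball4:lands@10:L ball3:lands@12:L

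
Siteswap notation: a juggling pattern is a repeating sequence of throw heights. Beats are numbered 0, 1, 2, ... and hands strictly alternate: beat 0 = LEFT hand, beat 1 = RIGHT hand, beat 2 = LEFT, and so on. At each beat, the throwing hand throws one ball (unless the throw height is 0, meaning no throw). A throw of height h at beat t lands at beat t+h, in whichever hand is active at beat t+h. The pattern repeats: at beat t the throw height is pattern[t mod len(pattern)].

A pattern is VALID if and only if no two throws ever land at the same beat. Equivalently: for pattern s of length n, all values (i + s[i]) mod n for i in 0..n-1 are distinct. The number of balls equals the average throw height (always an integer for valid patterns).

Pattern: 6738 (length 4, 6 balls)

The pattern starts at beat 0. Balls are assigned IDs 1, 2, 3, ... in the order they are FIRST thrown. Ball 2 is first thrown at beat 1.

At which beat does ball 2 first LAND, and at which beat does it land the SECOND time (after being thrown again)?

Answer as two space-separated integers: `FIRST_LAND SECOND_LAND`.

Beat 0 (L): throw ball1 h=6 -> lands@6:L; in-air after throw: [b1@6:L]
Beat 1 (R): throw ball2 h=7 -> lands@8:L; in-air after throw: [b1@6:L b2@8:L]
Beat 2 (L): throw ball3 h=3 -> lands@5:R; in-air after throw: [b3@5:R b1@6:L b2@8:L]
Beat 3 (R): throw ball4 h=8 -> lands@11:R; in-air after throw: [b3@5:R b1@6:L b2@8:L b4@11:R]
Beat 4 (L): throw ball5 h=6 -> lands@10:L; in-air after throw: [b3@5:R b1@6:L b2@8:L b5@10:L b4@11:R]
Beat 5 (R): throw ball3 h=7 -> lands@12:L; in-air after throw: [b1@6:L b2@8:L b5@10:L b4@11:R b3@12:L]
Beat 6 (L): throw ball1 h=3 -> lands@9:R; in-air after throw: [b2@8:L b1@9:R b5@10:L b4@11:R b3@12:L]
Beat 7 (R): throw ball6 h=8 -> lands@15:R; in-air after throw: [b2@8:L b1@9:R b5@10:L b4@11:R b3@12:L b6@15:R]
Beat 8 (L): throw ball2 h=6 -> lands@14:L; in-air after throw: [b1@9:R b5@10:L b4@11:R b3@12:L b2@14:L b6@15:R]
Beat 9 (R): throw ball1 h=7 -> lands@16:L; in-air after throw: [b5@10:L b4@11:R b3@12:L b2@14:L b6@15:R b1@16:L]
Beat 10 (L): throw ball5 h=3 -> lands@13:R; in-air after throw: [b4@11:R b3@12:L b5@13:R b2@14:L b6@15:R b1@16:L]
Beat 11 (R): throw ball4 h=8 -> lands@19:R; in-air after throw: [b3@12:L b5@13:R b2@14:L b6@15:R b1@16:L b4@19:R]
Beat 12 (L): throw ball3 h=6 -> lands@18:L; in-air after throw: [b5@13:R b2@14:L b6@15:R b1@16:L b3@18:L b4@19:R]
Beat 13 (R): throw ball5 h=7 -> lands@20:L; in-air after throw: [b2@14:L b6@15:R b1@16:L b3@18:L b4@19:R b5@20:L]
Beat 14 (L): throw ball2 h=3 -> lands@17:R; in-air after throw: [b6@15:R b1@16:L b2@17:R b3@18:L b4@19:R b5@20:L]
Ball 2: thrown@1 h=7 -> first land @8; rethrown@8 h=6 -> second land @14

Answer: 8 14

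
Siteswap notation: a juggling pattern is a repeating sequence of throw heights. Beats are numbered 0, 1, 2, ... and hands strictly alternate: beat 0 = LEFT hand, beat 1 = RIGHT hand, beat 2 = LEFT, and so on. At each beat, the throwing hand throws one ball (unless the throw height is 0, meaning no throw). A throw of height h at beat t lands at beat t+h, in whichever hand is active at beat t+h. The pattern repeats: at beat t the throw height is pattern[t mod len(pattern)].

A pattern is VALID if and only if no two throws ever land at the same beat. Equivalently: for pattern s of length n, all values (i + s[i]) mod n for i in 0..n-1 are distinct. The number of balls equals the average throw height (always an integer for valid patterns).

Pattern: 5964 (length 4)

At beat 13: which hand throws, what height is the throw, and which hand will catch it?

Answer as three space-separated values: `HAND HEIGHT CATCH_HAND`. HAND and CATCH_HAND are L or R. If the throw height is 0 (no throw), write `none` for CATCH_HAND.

Answer: R 9 L

Derivation:
Beat 13: 13 mod 2 = 1, so hand = R
Throw height = pattern[13 mod 4] = pattern[1] = 9
Lands at beat 13+9=22, 22 mod 2 = 0, so catch hand = L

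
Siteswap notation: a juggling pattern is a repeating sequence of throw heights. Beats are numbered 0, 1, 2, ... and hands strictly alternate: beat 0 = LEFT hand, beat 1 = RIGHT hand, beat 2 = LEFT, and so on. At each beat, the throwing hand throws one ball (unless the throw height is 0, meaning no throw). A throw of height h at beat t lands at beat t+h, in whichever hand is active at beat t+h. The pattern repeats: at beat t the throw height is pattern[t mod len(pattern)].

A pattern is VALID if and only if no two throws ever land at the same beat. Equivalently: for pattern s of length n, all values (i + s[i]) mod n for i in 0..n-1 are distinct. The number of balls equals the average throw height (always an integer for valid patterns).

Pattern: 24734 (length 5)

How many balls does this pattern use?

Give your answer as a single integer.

Answer: 4

Derivation:
Pattern = [2, 4, 7, 3, 4], length n = 5
  position 0: throw height = 2, running sum = 2
  position 1: throw height = 4, running sum = 6
  position 2: throw height = 7, running sum = 13
  position 3: throw height = 3, running sum = 16
  position 4: throw height = 4, running sum = 20
Total sum = 20; balls = sum / n = 20 / 5 = 4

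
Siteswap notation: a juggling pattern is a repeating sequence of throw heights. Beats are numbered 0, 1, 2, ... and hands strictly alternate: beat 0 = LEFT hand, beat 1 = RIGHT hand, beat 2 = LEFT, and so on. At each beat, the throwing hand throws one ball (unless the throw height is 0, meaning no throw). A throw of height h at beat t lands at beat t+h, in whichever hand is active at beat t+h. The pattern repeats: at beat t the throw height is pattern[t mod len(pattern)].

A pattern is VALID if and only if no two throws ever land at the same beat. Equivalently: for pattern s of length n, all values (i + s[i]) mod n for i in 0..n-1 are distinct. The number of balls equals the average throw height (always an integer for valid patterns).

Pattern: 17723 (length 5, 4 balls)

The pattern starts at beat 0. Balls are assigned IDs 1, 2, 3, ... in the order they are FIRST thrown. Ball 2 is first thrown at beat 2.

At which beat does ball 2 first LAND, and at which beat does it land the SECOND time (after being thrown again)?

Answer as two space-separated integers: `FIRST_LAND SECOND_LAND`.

Answer: 9 12

Derivation:
Beat 0 (L): throw ball1 h=1 -> lands@1:R; in-air after throw: [b1@1:R]
Beat 1 (R): throw ball1 h=7 -> lands@8:L; in-air after throw: [b1@8:L]
Beat 2 (L): throw ball2 h=7 -> lands@9:R; in-air after throw: [b1@8:L b2@9:R]
Beat 3 (R): throw ball3 h=2 -> lands@5:R; in-air after throw: [b3@5:R b1@8:L b2@9:R]
Beat 4 (L): throw ball4 h=3 -> lands@7:R; in-air after throw: [b3@5:R b4@7:R b1@8:L b2@9:R]
Beat 5 (R): throw ball3 h=1 -> lands@6:L; in-air after throw: [b3@6:L b4@7:R b1@8:L b2@9:R]
Beat 6 (L): throw ball3 h=7 -> lands@13:R; in-air after throw: [b4@7:R b1@8:L b2@9:R b3@13:R]
Beat 7 (R): throw ball4 h=7 -> lands@14:L; in-air after throw: [b1@8:L b2@9:R b3@13:R b4@14:L]
Beat 8 (L): throw ball1 h=2 -> lands@10:L; in-air after throw: [b2@9:R b1@10:L b3@13:R b4@14:L]
Beat 9 (R): throw ball2 h=3 -> lands@12:L; in-air after throw: [b1@10:L b2@12:L b3@13:R b4@14:L]
Beat 10 (L): throw ball1 h=1 -> lands@11:R; in-air after throw: [b1@11:R b2@12:L b3@13:R b4@14:L]
Beat 11 (R): throw ball1 h=7 -> lands@18:L; in-air after throw: [b2@12:L b3@13:R b4@14:L b1@18:L]
Beat 12 (L): throw ball2 h=7 -> lands@19:R; in-air after throw: [b3@13:R b4@14:L b1@18:L b2@19:R]
Ball 2: thrown@2 h=7 -> first land @9; rethrown@9 h=3 -> second land @12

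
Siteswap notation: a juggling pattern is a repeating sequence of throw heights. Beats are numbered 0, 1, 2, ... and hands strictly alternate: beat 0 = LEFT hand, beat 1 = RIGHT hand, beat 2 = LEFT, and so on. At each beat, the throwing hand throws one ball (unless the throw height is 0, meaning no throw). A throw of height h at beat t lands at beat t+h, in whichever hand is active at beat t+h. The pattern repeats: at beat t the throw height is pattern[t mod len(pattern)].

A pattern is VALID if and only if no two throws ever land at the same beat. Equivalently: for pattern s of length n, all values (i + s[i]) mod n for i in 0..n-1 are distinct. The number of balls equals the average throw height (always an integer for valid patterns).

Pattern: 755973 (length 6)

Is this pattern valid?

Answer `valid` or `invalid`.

i=0: (i + s[i]) mod n = (0 + 7) mod 6 = 1
i=1: (i + s[i]) mod n = (1 + 5) mod 6 = 0
i=2: (i + s[i]) mod n = (2 + 5) mod 6 = 1
i=3: (i + s[i]) mod n = (3 + 9) mod 6 = 0
i=4: (i + s[i]) mod n = (4 + 7) mod 6 = 5
i=5: (i + s[i]) mod n = (5 + 3) mod 6 = 2
Residues: [1, 0, 1, 0, 5, 2], distinct: False

Answer: invalid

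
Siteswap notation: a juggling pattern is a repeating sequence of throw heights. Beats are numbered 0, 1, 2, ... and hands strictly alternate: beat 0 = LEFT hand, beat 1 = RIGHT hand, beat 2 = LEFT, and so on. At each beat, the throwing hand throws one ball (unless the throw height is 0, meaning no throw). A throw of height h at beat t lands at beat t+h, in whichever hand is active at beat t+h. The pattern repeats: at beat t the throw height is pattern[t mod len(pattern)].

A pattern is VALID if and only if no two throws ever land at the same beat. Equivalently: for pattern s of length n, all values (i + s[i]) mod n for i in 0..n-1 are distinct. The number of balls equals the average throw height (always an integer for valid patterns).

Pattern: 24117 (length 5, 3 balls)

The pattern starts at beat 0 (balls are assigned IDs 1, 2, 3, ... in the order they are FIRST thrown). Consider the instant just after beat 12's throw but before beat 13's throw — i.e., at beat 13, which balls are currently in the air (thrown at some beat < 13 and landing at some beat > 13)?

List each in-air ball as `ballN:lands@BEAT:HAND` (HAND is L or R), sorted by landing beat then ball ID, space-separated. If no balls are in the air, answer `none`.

Beat 0 (L): throw ball1 h=2 -> lands@2:L; in-air after throw: [b1@2:L]
Beat 1 (R): throw ball2 h=4 -> lands@5:R; in-air after throw: [b1@2:L b2@5:R]
Beat 2 (L): throw ball1 h=1 -> lands@3:R; in-air after throw: [b1@3:R b2@5:R]
Beat 3 (R): throw ball1 h=1 -> lands@4:L; in-air after throw: [b1@4:L b2@5:R]
Beat 4 (L): throw ball1 h=7 -> lands@11:R; in-air after throw: [b2@5:R b1@11:R]
Beat 5 (R): throw ball2 h=2 -> lands@7:R; in-air after throw: [b2@7:R b1@11:R]
Beat 6 (L): throw ball3 h=4 -> lands@10:L; in-air after throw: [b2@7:R b3@10:L b1@11:R]
Beat 7 (R): throw ball2 h=1 -> lands@8:L; in-air after throw: [b2@8:L b3@10:L b1@11:R]
Beat 8 (L): throw ball2 h=1 -> lands@9:R; in-air after throw: [b2@9:R b3@10:L b1@11:R]
Beat 9 (R): throw ball2 h=7 -> lands@16:L; in-air after throw: [b3@10:L b1@11:R b2@16:L]
Beat 10 (L): throw ball3 h=2 -> lands@12:L; in-air after throw: [b1@11:R b3@12:L b2@16:L]
Beat 11 (R): throw ball1 h=4 -> lands@15:R; in-air after throw: [b3@12:L b1@15:R b2@16:L]
Beat 12 (L): throw ball3 h=1 -> lands@13:R; in-air after throw: [b3@13:R b1@15:R b2@16:L]
Beat 13 (R): throw ball3 h=1 -> lands@14:L; in-air after throw: [b3@14:L b1@15:R b2@16:L]

Answer: ball1:lands@15:R ball2:lands@16:L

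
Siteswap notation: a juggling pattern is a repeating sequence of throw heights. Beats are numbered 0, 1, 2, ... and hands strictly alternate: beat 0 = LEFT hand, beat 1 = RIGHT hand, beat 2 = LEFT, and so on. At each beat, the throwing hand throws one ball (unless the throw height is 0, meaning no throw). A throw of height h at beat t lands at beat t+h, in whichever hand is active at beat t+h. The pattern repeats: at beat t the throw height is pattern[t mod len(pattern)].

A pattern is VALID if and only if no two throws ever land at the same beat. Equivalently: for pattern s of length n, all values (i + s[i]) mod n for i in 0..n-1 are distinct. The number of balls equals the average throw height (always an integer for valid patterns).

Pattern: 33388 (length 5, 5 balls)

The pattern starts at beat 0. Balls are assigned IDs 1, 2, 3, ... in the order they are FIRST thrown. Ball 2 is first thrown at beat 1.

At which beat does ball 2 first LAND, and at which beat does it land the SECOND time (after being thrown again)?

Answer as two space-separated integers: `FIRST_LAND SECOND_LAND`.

Answer: 4 12

Derivation:
Beat 0 (L): throw ball1 h=3 -> lands@3:R; in-air after throw: [b1@3:R]
Beat 1 (R): throw ball2 h=3 -> lands@4:L; in-air after throw: [b1@3:R b2@4:L]
Beat 2 (L): throw ball3 h=3 -> lands@5:R; in-air after throw: [b1@3:R b2@4:L b3@5:R]
Beat 3 (R): throw ball1 h=8 -> lands@11:R; in-air after throw: [b2@4:L b3@5:R b1@11:R]
Beat 4 (L): throw ball2 h=8 -> lands@12:L; in-air after throw: [b3@5:R b1@11:R b2@12:L]
Beat 5 (R): throw ball3 h=3 -> lands@8:L; in-air after throw: [b3@8:L b1@11:R b2@12:L]
Beat 6 (L): throw ball4 h=3 -> lands@9:R; in-air after throw: [b3@8:L b4@9:R b1@11:R b2@12:L]
Beat 7 (R): throw ball5 h=3 -> lands@10:L; in-air after throw: [b3@8:L b4@9:R b5@10:L b1@11:R b2@12:L]
Beat 8 (L): throw ball3 h=8 -> lands@16:L; in-air after throw: [b4@9:R b5@10:L b1@11:R b2@12:L b3@16:L]
Beat 9 (R): throw ball4 h=8 -> lands@17:R; in-air after throw: [b5@10:L b1@11:R b2@12:L b3@16:L b4@17:R]
Beat 10 (L): throw ball5 h=3 -> lands@13:R; in-air after throw: [b1@11:R b2@12:L b5@13:R b3@16:L b4@17:R]
Beat 11 (R): throw ball1 h=3 -> lands@14:L; in-air after throw: [b2@12:L b5@13:R b1@14:L b3@16:L b4@17:R]
Beat 12 (L): throw ball2 h=3 -> lands@15:R; in-air after throw: [b5@13:R b1@14:L b2@15:R b3@16:L b4@17:R]
Ball 2: thrown@1 h=3 -> first land @4; rethrown@4 h=8 -> second land @12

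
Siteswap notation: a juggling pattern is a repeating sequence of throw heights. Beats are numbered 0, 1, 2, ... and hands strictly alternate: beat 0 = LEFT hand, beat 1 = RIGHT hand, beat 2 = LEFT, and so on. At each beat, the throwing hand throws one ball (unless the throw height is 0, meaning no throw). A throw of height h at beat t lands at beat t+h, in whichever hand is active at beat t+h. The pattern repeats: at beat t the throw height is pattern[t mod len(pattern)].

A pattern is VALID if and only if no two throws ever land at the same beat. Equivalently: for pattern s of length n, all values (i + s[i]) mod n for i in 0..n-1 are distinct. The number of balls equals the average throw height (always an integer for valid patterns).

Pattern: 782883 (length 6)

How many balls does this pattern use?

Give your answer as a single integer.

Pattern = [7, 8, 2, 8, 8, 3], length n = 6
  position 0: throw height = 7, running sum = 7
  position 1: throw height = 8, running sum = 15
  position 2: throw height = 2, running sum = 17
  position 3: throw height = 8, running sum = 25
  position 4: throw height = 8, running sum = 33
  position 5: throw height = 3, running sum = 36
Total sum = 36; balls = sum / n = 36 / 6 = 6

Answer: 6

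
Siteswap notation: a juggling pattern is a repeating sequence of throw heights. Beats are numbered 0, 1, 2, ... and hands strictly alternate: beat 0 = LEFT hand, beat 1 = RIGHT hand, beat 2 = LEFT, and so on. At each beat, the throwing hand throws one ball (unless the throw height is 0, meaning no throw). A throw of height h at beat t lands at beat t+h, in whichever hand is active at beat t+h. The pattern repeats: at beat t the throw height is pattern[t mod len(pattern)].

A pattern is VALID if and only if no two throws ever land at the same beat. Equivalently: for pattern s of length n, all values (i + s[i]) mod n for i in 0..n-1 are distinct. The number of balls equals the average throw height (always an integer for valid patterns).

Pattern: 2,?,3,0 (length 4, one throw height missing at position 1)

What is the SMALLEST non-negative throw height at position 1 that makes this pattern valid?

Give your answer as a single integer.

Answer: 3

Derivation:
i=0: (0 + 2) mod 4 = 2
i=1: s[i]=? (unknown)
i=2: (2 + 3) mod 4 = 1
i=3: (3 + 0) mod 4 = 3
Known residues: [1, 2, 3]; need a permutation of 0..3, so missing residue r = 0
Need (1 + s) mod 4 = 0; smallest s = (0 - 1) mod 4 = 3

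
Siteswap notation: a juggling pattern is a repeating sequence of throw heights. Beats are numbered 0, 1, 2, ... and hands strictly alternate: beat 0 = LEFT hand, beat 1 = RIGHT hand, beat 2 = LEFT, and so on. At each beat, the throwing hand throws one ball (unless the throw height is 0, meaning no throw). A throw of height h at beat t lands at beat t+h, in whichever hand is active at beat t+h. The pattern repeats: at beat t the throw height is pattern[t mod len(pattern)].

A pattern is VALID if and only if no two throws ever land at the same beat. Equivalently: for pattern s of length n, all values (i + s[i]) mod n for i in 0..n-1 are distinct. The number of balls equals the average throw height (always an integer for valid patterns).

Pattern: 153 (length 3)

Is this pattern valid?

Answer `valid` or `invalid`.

i=0: (i + s[i]) mod n = (0 + 1) mod 3 = 1
i=1: (i + s[i]) mod n = (1 + 5) mod 3 = 0
i=2: (i + s[i]) mod n = (2 + 3) mod 3 = 2
Residues: [1, 0, 2], distinct: True

Answer: valid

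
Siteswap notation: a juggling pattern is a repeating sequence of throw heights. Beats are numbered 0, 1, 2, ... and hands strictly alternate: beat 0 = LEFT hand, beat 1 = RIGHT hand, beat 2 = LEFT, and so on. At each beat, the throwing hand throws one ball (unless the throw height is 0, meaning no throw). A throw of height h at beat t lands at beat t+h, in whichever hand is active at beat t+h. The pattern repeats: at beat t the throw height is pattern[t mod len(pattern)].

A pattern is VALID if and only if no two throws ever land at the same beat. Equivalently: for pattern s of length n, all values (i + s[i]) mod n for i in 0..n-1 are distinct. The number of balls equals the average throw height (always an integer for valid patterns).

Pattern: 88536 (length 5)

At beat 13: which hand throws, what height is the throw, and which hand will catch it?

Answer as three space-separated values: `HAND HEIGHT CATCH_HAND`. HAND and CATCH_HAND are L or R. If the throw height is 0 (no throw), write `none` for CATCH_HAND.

Answer: R 3 L

Derivation:
Beat 13: 13 mod 2 = 1, so hand = R
Throw height = pattern[13 mod 5] = pattern[3] = 3
Lands at beat 13+3=16, 16 mod 2 = 0, so catch hand = L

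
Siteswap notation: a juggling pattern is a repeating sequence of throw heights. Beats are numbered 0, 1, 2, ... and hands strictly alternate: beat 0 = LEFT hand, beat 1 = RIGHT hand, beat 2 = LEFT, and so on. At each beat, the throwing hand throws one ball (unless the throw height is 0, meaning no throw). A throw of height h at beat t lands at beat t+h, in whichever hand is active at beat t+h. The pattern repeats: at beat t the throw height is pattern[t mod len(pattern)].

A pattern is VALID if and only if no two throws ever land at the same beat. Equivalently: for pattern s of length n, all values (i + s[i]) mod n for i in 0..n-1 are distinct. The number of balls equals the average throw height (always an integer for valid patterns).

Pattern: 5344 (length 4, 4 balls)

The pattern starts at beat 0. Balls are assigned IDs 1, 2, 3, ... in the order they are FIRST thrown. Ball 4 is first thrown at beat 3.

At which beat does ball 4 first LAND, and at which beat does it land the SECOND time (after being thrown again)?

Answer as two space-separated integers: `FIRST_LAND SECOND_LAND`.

Answer: 7 11

Derivation:
Beat 0 (L): throw ball1 h=5 -> lands@5:R; in-air after throw: [b1@5:R]
Beat 1 (R): throw ball2 h=3 -> lands@4:L; in-air after throw: [b2@4:L b1@5:R]
Beat 2 (L): throw ball3 h=4 -> lands@6:L; in-air after throw: [b2@4:L b1@5:R b3@6:L]
Beat 3 (R): throw ball4 h=4 -> lands@7:R; in-air after throw: [b2@4:L b1@5:R b3@6:L b4@7:R]
Beat 4 (L): throw ball2 h=5 -> lands@9:R; in-air after throw: [b1@5:R b3@6:L b4@7:R b2@9:R]
Beat 5 (R): throw ball1 h=3 -> lands@8:L; in-air after throw: [b3@6:L b4@7:R b1@8:L b2@9:R]
Beat 6 (L): throw ball3 h=4 -> lands@10:L; in-air after throw: [b4@7:R b1@8:L b2@9:R b3@10:L]
Beat 7 (R): throw ball4 h=4 -> lands@11:R; in-air after throw: [b1@8:L b2@9:R b3@10:L b4@11:R]
Beat 8 (L): throw ball1 h=5 -> lands@13:R; in-air after throw: [b2@9:R b3@10:L b4@11:R b1@13:R]
Beat 9 (R): throw ball2 h=3 -> lands@12:L; in-air after throw: [b3@10:L b4@11:R b2@12:L b1@13:R]
Beat 10 (L): throw ball3 h=4 -> lands@14:L; in-air after throw: [b4@11:R b2@12:L b1@13:R b3@14:L]
Beat 11 (R): throw ball4 h=4 -> lands@15:R; in-air after throw: [b2@12:L b1@13:R b3@14:L b4@15:R]
Ball 4: thrown@3 h=4 -> first land @7; rethrown@7 h=4 -> second land @11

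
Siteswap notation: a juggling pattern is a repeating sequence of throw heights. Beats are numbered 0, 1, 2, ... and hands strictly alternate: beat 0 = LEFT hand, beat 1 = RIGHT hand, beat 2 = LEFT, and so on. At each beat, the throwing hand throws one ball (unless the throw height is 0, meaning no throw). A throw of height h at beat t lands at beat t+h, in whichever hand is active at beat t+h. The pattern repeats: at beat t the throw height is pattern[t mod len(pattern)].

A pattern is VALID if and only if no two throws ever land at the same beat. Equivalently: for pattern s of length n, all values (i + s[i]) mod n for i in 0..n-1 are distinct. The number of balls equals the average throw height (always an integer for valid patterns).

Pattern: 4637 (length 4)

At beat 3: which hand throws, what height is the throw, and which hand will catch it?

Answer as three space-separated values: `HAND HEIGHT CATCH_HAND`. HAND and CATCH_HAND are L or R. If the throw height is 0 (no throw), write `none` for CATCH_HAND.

Beat 3: 3 mod 2 = 1, so hand = R
Throw height = pattern[3 mod 4] = pattern[3] = 7
Lands at beat 3+7=10, 10 mod 2 = 0, so catch hand = L

Answer: R 7 L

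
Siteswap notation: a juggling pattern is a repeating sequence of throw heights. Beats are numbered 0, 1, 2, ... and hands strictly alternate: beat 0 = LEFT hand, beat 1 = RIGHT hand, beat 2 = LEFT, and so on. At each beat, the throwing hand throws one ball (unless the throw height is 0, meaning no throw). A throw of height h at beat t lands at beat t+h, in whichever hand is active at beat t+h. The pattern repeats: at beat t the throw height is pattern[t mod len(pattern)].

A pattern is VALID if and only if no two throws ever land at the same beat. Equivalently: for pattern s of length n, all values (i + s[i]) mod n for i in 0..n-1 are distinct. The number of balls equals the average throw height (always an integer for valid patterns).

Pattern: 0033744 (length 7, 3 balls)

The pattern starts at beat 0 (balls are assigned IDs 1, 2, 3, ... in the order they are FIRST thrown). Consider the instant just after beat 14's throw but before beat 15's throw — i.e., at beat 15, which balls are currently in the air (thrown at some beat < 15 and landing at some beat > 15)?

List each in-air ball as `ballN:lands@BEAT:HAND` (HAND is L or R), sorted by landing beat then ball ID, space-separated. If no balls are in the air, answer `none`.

Answer: ball1:lands@16:L ball2:lands@17:R ball3:lands@18:L

Derivation:
Beat 2 (L): throw ball1 h=3 -> lands@5:R; in-air after throw: [b1@5:R]
Beat 3 (R): throw ball2 h=3 -> lands@6:L; in-air after throw: [b1@5:R b2@6:L]
Beat 4 (L): throw ball3 h=7 -> lands@11:R; in-air after throw: [b1@5:R b2@6:L b3@11:R]
Beat 5 (R): throw ball1 h=4 -> lands@9:R; in-air after throw: [b2@6:L b1@9:R b3@11:R]
Beat 6 (L): throw ball2 h=4 -> lands@10:L; in-air after throw: [b1@9:R b2@10:L b3@11:R]
Beat 9 (R): throw ball1 h=3 -> lands@12:L; in-air after throw: [b2@10:L b3@11:R b1@12:L]
Beat 10 (L): throw ball2 h=3 -> lands@13:R; in-air after throw: [b3@11:R b1@12:L b2@13:R]
Beat 11 (R): throw ball3 h=7 -> lands@18:L; in-air after throw: [b1@12:L b2@13:R b3@18:L]
Beat 12 (L): throw ball1 h=4 -> lands@16:L; in-air after throw: [b2@13:R b1@16:L b3@18:L]
Beat 13 (R): throw ball2 h=4 -> lands@17:R; in-air after throw: [b1@16:L b2@17:R b3@18:L]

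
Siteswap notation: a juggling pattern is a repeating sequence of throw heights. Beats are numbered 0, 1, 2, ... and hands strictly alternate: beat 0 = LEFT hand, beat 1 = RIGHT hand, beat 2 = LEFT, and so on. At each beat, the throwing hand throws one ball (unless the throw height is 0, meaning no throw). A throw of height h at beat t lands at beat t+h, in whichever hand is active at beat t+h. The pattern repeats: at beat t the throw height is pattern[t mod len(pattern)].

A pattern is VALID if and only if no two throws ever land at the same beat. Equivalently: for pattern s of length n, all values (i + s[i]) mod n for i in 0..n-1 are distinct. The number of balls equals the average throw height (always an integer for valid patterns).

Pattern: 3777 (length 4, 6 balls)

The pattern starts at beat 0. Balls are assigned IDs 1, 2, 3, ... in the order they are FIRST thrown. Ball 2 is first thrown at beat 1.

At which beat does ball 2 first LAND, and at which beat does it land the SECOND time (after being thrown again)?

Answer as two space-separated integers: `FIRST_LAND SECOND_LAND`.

Answer: 8 11

Derivation:
Beat 0 (L): throw ball1 h=3 -> lands@3:R; in-air after throw: [b1@3:R]
Beat 1 (R): throw ball2 h=7 -> lands@8:L; in-air after throw: [b1@3:R b2@8:L]
Beat 2 (L): throw ball3 h=7 -> lands@9:R; in-air after throw: [b1@3:R b2@8:L b3@9:R]
Beat 3 (R): throw ball1 h=7 -> lands@10:L; in-air after throw: [b2@8:L b3@9:R b1@10:L]
Beat 4 (L): throw ball4 h=3 -> lands@7:R; in-air after throw: [b4@7:R b2@8:L b3@9:R b1@10:L]
Beat 5 (R): throw ball5 h=7 -> lands@12:L; in-air after throw: [b4@7:R b2@8:L b3@9:R b1@10:L b5@12:L]
Beat 6 (L): throw ball6 h=7 -> lands@13:R; in-air after throw: [b4@7:R b2@8:L b3@9:R b1@10:L b5@12:L b6@13:R]
Beat 7 (R): throw ball4 h=7 -> lands@14:L; in-air after throw: [b2@8:L b3@9:R b1@10:L b5@12:L b6@13:R b4@14:L]
Beat 8 (L): throw ball2 h=3 -> lands@11:R; in-air after throw: [b3@9:R b1@10:L b2@11:R b5@12:L b6@13:R b4@14:L]
Beat 9 (R): throw ball3 h=7 -> lands@16:L; in-air after throw: [b1@10:L b2@11:R b5@12:L b6@13:R b4@14:L b3@16:L]
Beat 10 (L): throw ball1 h=7 -> lands@17:R; in-air after throw: [b2@11:R b5@12:L b6@13:R b4@14:L b3@16:L b1@17:R]
Beat 11 (R): throw ball2 h=7 -> lands@18:L; in-air after throw: [b5@12:L b6@13:R b4@14:L b3@16:L b1@17:R b2@18:L]
Ball 2: thrown@1 h=7 -> first land @8; rethrown@8 h=3 -> second land @11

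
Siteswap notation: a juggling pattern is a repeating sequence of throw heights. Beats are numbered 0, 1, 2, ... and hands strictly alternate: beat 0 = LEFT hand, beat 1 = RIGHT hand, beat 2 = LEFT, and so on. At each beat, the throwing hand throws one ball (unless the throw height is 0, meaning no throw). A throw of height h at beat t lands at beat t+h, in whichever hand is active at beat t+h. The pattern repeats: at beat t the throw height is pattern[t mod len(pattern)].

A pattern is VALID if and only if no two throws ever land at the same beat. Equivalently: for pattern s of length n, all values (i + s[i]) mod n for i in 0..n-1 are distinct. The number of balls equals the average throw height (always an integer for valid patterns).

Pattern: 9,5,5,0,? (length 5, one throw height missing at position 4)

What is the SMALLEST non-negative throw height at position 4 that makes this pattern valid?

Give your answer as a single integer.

i=0: (0 + 9) mod 5 = 4
i=1: (1 + 5) mod 5 = 1
i=2: (2 + 5) mod 5 = 2
i=3: (3 + 0) mod 5 = 3
i=4: s[i]=? (unknown)
Known residues: [1, 2, 3, 4]; need a permutation of 0..4, so missing residue r = 0
Need (4 + s) mod 5 = 0; smallest s = (0 - 4) mod 5 = 1

Answer: 1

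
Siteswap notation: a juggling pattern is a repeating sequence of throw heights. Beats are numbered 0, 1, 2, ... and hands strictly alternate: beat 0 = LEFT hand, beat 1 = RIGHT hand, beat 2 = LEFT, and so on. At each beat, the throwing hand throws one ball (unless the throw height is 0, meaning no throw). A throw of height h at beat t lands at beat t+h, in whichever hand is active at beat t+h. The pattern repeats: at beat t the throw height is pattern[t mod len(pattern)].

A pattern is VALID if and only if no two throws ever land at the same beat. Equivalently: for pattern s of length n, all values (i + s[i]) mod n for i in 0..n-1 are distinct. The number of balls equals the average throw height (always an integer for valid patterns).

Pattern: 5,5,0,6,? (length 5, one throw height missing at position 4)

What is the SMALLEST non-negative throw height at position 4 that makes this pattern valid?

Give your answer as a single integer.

i=0: (0 + 5) mod 5 = 0
i=1: (1 + 5) mod 5 = 1
i=2: (2 + 0) mod 5 = 2
i=3: (3 + 6) mod 5 = 4
i=4: s[i]=? (unknown)
Known residues: [0, 1, 2, 4]; need a permutation of 0..4, so missing residue r = 3
Need (4 + s) mod 5 = 3; smallest s = (3 - 4) mod 5 = 4

Answer: 4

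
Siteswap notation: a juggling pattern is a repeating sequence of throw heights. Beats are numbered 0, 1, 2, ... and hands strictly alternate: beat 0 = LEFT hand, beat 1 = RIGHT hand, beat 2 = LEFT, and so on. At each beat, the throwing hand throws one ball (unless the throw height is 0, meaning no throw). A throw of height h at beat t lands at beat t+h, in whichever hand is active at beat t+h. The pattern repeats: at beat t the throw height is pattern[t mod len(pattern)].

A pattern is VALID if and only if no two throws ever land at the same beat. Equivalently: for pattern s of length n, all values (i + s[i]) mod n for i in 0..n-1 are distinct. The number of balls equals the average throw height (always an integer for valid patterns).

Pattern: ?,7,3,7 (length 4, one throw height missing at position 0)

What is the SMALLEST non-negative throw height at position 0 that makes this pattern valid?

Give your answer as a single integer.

i=0: s[i]=? (unknown)
i=1: (1 + 7) mod 4 = 0
i=2: (2 + 3) mod 4 = 1
i=3: (3 + 7) mod 4 = 2
Known residues: [0, 1, 2]; need a permutation of 0..3, so missing residue r = 3
Need (0 + s) mod 4 = 3; smallest s = (3 - 0) mod 4 = 3

Answer: 3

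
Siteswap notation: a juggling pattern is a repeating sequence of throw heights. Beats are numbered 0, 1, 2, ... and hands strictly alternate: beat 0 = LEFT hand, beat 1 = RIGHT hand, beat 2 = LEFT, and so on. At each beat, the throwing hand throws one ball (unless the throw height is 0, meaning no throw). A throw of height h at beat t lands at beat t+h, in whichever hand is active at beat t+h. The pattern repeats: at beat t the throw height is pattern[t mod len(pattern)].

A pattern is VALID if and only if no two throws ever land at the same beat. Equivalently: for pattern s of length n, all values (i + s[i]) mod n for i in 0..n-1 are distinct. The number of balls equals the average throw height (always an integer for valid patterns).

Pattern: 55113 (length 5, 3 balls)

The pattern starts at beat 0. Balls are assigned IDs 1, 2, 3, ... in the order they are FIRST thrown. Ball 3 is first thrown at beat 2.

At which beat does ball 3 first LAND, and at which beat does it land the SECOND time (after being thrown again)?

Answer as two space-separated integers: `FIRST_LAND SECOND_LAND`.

Answer: 3 4

Derivation:
Beat 0 (L): throw ball1 h=5 -> lands@5:R; in-air after throw: [b1@5:R]
Beat 1 (R): throw ball2 h=5 -> lands@6:L; in-air after throw: [b1@5:R b2@6:L]
Beat 2 (L): throw ball3 h=1 -> lands@3:R; in-air after throw: [b3@3:R b1@5:R b2@6:L]
Beat 3 (R): throw ball3 h=1 -> lands@4:L; in-air after throw: [b3@4:L b1@5:R b2@6:L]
Beat 4 (L): throw ball3 h=3 -> lands@7:R; in-air after throw: [b1@5:R b2@6:L b3@7:R]
Ball 3: thrown@2 h=1 -> first land @3; rethrown@3 h=1 -> second land @4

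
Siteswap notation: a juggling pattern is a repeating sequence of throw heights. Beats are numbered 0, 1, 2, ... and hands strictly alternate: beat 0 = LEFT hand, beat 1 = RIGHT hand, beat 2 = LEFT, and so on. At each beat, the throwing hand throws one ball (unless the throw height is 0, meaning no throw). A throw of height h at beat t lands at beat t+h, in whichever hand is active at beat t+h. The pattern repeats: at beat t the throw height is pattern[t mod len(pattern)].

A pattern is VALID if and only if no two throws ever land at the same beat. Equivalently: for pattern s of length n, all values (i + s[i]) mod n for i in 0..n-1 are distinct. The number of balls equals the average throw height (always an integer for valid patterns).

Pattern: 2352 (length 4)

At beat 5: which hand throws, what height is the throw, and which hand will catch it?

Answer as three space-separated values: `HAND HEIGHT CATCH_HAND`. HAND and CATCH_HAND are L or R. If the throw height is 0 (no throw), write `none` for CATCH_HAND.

Beat 5: 5 mod 2 = 1, so hand = R
Throw height = pattern[5 mod 4] = pattern[1] = 3
Lands at beat 5+3=8, 8 mod 2 = 0, so catch hand = L

Answer: R 3 L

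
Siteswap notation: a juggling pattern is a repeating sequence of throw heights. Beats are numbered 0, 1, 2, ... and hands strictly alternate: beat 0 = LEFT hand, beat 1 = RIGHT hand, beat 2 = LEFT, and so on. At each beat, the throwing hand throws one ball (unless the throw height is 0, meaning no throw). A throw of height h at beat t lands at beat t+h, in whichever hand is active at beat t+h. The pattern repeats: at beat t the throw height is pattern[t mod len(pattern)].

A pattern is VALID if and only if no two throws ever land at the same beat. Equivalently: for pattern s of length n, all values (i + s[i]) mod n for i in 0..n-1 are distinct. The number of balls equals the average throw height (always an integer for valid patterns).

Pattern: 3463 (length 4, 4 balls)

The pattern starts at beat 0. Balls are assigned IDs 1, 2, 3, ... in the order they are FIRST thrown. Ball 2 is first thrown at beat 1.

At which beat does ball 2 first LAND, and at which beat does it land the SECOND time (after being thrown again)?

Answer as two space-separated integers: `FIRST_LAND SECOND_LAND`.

Answer: 5 9

Derivation:
Beat 0 (L): throw ball1 h=3 -> lands@3:R; in-air after throw: [b1@3:R]
Beat 1 (R): throw ball2 h=4 -> lands@5:R; in-air after throw: [b1@3:R b2@5:R]
Beat 2 (L): throw ball3 h=6 -> lands@8:L; in-air after throw: [b1@3:R b2@5:R b3@8:L]
Beat 3 (R): throw ball1 h=3 -> lands@6:L; in-air after throw: [b2@5:R b1@6:L b3@8:L]
Beat 4 (L): throw ball4 h=3 -> lands@7:R; in-air after throw: [b2@5:R b1@6:L b4@7:R b3@8:L]
Beat 5 (R): throw ball2 h=4 -> lands@9:R; in-air after throw: [b1@6:L b4@7:R b3@8:L b2@9:R]
Beat 6 (L): throw ball1 h=6 -> lands@12:L; in-air after throw: [b4@7:R b3@8:L b2@9:R b1@12:L]
Beat 7 (R): throw ball4 h=3 -> lands@10:L; in-air after throw: [b3@8:L b2@9:R b4@10:L b1@12:L]
Beat 8 (L): throw ball3 h=3 -> lands@11:R; in-air after throw: [b2@9:R b4@10:L b3@11:R b1@12:L]
Beat 9 (R): throw ball2 h=4 -> lands@13:R; in-air after throw: [b4@10:L b3@11:R b1@12:L b2@13:R]
Ball 2: thrown@1 h=4 -> first land @5; rethrown@5 h=4 -> second land @9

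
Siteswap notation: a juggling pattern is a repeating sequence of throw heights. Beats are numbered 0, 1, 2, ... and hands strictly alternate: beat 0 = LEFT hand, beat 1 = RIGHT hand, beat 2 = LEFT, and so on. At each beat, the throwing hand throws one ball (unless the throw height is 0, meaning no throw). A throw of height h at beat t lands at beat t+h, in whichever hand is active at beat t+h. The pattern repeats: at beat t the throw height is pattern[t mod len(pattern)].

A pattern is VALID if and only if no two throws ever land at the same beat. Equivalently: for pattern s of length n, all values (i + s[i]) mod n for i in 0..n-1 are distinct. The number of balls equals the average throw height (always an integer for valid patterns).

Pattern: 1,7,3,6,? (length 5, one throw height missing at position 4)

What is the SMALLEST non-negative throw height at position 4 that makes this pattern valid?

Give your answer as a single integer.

i=0: (0 + 1) mod 5 = 1
i=1: (1 + 7) mod 5 = 3
i=2: (2 + 3) mod 5 = 0
i=3: (3 + 6) mod 5 = 4
i=4: s[i]=? (unknown)
Known residues: [0, 1, 3, 4]; need a permutation of 0..4, so missing residue r = 2
Need (4 + s) mod 5 = 2; smallest s = (2 - 4) mod 5 = 3

Answer: 3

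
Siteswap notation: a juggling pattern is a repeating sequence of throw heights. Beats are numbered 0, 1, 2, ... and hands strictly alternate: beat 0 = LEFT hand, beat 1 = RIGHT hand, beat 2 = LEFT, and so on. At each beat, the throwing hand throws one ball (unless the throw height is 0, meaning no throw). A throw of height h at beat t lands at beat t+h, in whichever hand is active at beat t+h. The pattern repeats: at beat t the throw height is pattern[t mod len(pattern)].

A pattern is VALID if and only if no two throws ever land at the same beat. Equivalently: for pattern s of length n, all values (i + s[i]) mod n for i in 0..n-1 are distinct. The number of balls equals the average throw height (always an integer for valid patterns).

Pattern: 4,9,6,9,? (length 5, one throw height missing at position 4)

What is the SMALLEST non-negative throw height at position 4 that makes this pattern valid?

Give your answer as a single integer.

i=0: (0 + 4) mod 5 = 4
i=1: (1 + 9) mod 5 = 0
i=2: (2 + 6) mod 5 = 3
i=3: (3 + 9) mod 5 = 2
i=4: s[i]=? (unknown)
Known residues: [0, 2, 3, 4]; need a permutation of 0..4, so missing residue r = 1
Need (4 + s) mod 5 = 1; smallest s = (1 - 4) mod 5 = 2

Answer: 2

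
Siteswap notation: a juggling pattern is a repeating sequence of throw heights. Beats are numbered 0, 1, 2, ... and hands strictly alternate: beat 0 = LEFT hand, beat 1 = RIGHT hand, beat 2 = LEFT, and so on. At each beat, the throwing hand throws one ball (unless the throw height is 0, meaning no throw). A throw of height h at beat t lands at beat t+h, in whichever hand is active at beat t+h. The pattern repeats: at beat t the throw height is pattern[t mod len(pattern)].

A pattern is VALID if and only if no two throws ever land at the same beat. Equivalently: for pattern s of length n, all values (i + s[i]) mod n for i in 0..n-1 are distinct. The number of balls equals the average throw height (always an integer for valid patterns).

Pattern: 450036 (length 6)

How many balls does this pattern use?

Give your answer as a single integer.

Pattern = [4, 5, 0, 0, 3, 6], length n = 6
  position 0: throw height = 4, running sum = 4
  position 1: throw height = 5, running sum = 9
  position 2: throw height = 0, running sum = 9
  position 3: throw height = 0, running sum = 9
  position 4: throw height = 3, running sum = 12
  position 5: throw height = 6, running sum = 18
Total sum = 18; balls = sum / n = 18 / 6 = 3

Answer: 3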